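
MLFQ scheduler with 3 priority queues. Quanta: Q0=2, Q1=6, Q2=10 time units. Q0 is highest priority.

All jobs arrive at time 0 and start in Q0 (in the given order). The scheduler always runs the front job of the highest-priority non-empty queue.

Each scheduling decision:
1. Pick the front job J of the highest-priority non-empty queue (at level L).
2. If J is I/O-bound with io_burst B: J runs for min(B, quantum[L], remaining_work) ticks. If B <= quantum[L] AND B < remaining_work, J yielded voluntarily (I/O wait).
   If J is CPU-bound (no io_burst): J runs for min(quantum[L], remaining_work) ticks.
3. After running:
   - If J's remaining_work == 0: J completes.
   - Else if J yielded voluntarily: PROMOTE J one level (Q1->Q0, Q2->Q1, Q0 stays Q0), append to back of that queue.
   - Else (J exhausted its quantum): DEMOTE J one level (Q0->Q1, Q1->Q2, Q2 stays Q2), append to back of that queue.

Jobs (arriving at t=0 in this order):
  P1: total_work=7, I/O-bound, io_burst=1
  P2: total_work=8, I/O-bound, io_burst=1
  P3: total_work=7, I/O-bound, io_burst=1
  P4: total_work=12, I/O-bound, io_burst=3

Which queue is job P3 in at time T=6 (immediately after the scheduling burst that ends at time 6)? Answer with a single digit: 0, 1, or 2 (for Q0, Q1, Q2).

Answer: 0

Derivation:
t=0-1: P1@Q0 runs 1, rem=6, I/O yield, promote→Q0. Q0=[P2,P3,P4,P1] Q1=[] Q2=[]
t=1-2: P2@Q0 runs 1, rem=7, I/O yield, promote→Q0. Q0=[P3,P4,P1,P2] Q1=[] Q2=[]
t=2-3: P3@Q0 runs 1, rem=6, I/O yield, promote→Q0. Q0=[P4,P1,P2,P3] Q1=[] Q2=[]
t=3-5: P4@Q0 runs 2, rem=10, quantum used, demote→Q1. Q0=[P1,P2,P3] Q1=[P4] Q2=[]
t=5-6: P1@Q0 runs 1, rem=5, I/O yield, promote→Q0. Q0=[P2,P3,P1] Q1=[P4] Q2=[]
t=6-7: P2@Q0 runs 1, rem=6, I/O yield, promote→Q0. Q0=[P3,P1,P2] Q1=[P4] Q2=[]
t=7-8: P3@Q0 runs 1, rem=5, I/O yield, promote→Q0. Q0=[P1,P2,P3] Q1=[P4] Q2=[]
t=8-9: P1@Q0 runs 1, rem=4, I/O yield, promote→Q0. Q0=[P2,P3,P1] Q1=[P4] Q2=[]
t=9-10: P2@Q0 runs 1, rem=5, I/O yield, promote→Q0. Q0=[P3,P1,P2] Q1=[P4] Q2=[]
t=10-11: P3@Q0 runs 1, rem=4, I/O yield, promote→Q0. Q0=[P1,P2,P3] Q1=[P4] Q2=[]
t=11-12: P1@Q0 runs 1, rem=3, I/O yield, promote→Q0. Q0=[P2,P3,P1] Q1=[P4] Q2=[]
t=12-13: P2@Q0 runs 1, rem=4, I/O yield, promote→Q0. Q0=[P3,P1,P2] Q1=[P4] Q2=[]
t=13-14: P3@Q0 runs 1, rem=3, I/O yield, promote→Q0. Q0=[P1,P2,P3] Q1=[P4] Q2=[]
t=14-15: P1@Q0 runs 1, rem=2, I/O yield, promote→Q0. Q0=[P2,P3,P1] Q1=[P4] Q2=[]
t=15-16: P2@Q0 runs 1, rem=3, I/O yield, promote→Q0. Q0=[P3,P1,P2] Q1=[P4] Q2=[]
t=16-17: P3@Q0 runs 1, rem=2, I/O yield, promote→Q0. Q0=[P1,P2,P3] Q1=[P4] Q2=[]
t=17-18: P1@Q0 runs 1, rem=1, I/O yield, promote→Q0. Q0=[P2,P3,P1] Q1=[P4] Q2=[]
t=18-19: P2@Q0 runs 1, rem=2, I/O yield, promote→Q0. Q0=[P3,P1,P2] Q1=[P4] Q2=[]
t=19-20: P3@Q0 runs 1, rem=1, I/O yield, promote→Q0. Q0=[P1,P2,P3] Q1=[P4] Q2=[]
t=20-21: P1@Q0 runs 1, rem=0, completes. Q0=[P2,P3] Q1=[P4] Q2=[]
t=21-22: P2@Q0 runs 1, rem=1, I/O yield, promote→Q0. Q0=[P3,P2] Q1=[P4] Q2=[]
t=22-23: P3@Q0 runs 1, rem=0, completes. Q0=[P2] Q1=[P4] Q2=[]
t=23-24: P2@Q0 runs 1, rem=0, completes. Q0=[] Q1=[P4] Q2=[]
t=24-27: P4@Q1 runs 3, rem=7, I/O yield, promote→Q0. Q0=[P4] Q1=[] Q2=[]
t=27-29: P4@Q0 runs 2, rem=5, quantum used, demote→Q1. Q0=[] Q1=[P4] Q2=[]
t=29-32: P4@Q1 runs 3, rem=2, I/O yield, promote→Q0. Q0=[P4] Q1=[] Q2=[]
t=32-34: P4@Q0 runs 2, rem=0, completes. Q0=[] Q1=[] Q2=[]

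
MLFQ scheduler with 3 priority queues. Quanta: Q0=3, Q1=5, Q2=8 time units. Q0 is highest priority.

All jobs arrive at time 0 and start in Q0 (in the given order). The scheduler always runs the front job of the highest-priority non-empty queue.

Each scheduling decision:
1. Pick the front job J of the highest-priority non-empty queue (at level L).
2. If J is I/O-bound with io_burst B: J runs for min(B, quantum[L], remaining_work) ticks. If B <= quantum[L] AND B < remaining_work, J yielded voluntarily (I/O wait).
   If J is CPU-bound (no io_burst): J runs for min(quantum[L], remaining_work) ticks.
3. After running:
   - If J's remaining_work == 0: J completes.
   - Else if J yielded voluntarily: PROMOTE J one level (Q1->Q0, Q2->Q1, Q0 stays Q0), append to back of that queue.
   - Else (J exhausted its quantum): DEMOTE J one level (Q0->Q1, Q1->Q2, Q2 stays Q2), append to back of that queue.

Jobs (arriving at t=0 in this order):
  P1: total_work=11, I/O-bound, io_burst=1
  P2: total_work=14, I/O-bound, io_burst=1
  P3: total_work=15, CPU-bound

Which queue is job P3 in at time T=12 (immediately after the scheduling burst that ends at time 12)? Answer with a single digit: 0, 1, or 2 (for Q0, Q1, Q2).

t=0-1: P1@Q0 runs 1, rem=10, I/O yield, promote→Q0. Q0=[P2,P3,P1] Q1=[] Q2=[]
t=1-2: P2@Q0 runs 1, rem=13, I/O yield, promote→Q0. Q0=[P3,P1,P2] Q1=[] Q2=[]
t=2-5: P3@Q0 runs 3, rem=12, quantum used, demote→Q1. Q0=[P1,P2] Q1=[P3] Q2=[]
t=5-6: P1@Q0 runs 1, rem=9, I/O yield, promote→Q0. Q0=[P2,P1] Q1=[P3] Q2=[]
t=6-7: P2@Q0 runs 1, rem=12, I/O yield, promote→Q0. Q0=[P1,P2] Q1=[P3] Q2=[]
t=7-8: P1@Q0 runs 1, rem=8, I/O yield, promote→Q0. Q0=[P2,P1] Q1=[P3] Q2=[]
t=8-9: P2@Q0 runs 1, rem=11, I/O yield, promote→Q0. Q0=[P1,P2] Q1=[P3] Q2=[]
t=9-10: P1@Q0 runs 1, rem=7, I/O yield, promote→Q0. Q0=[P2,P1] Q1=[P3] Q2=[]
t=10-11: P2@Q0 runs 1, rem=10, I/O yield, promote→Q0. Q0=[P1,P2] Q1=[P3] Q2=[]
t=11-12: P1@Q0 runs 1, rem=6, I/O yield, promote→Q0. Q0=[P2,P1] Q1=[P3] Q2=[]
t=12-13: P2@Q0 runs 1, rem=9, I/O yield, promote→Q0. Q0=[P1,P2] Q1=[P3] Q2=[]
t=13-14: P1@Q0 runs 1, rem=5, I/O yield, promote→Q0. Q0=[P2,P1] Q1=[P3] Q2=[]
t=14-15: P2@Q0 runs 1, rem=8, I/O yield, promote→Q0. Q0=[P1,P2] Q1=[P3] Q2=[]
t=15-16: P1@Q0 runs 1, rem=4, I/O yield, promote→Q0. Q0=[P2,P1] Q1=[P3] Q2=[]
t=16-17: P2@Q0 runs 1, rem=7, I/O yield, promote→Q0. Q0=[P1,P2] Q1=[P3] Q2=[]
t=17-18: P1@Q0 runs 1, rem=3, I/O yield, promote→Q0. Q0=[P2,P1] Q1=[P3] Q2=[]
t=18-19: P2@Q0 runs 1, rem=6, I/O yield, promote→Q0. Q0=[P1,P2] Q1=[P3] Q2=[]
t=19-20: P1@Q0 runs 1, rem=2, I/O yield, promote→Q0. Q0=[P2,P1] Q1=[P3] Q2=[]
t=20-21: P2@Q0 runs 1, rem=5, I/O yield, promote→Q0. Q0=[P1,P2] Q1=[P3] Q2=[]
t=21-22: P1@Q0 runs 1, rem=1, I/O yield, promote→Q0. Q0=[P2,P1] Q1=[P3] Q2=[]
t=22-23: P2@Q0 runs 1, rem=4, I/O yield, promote→Q0. Q0=[P1,P2] Q1=[P3] Q2=[]
t=23-24: P1@Q0 runs 1, rem=0, completes. Q0=[P2] Q1=[P3] Q2=[]
t=24-25: P2@Q0 runs 1, rem=3, I/O yield, promote→Q0. Q0=[P2] Q1=[P3] Q2=[]
t=25-26: P2@Q0 runs 1, rem=2, I/O yield, promote→Q0. Q0=[P2] Q1=[P3] Q2=[]
t=26-27: P2@Q0 runs 1, rem=1, I/O yield, promote→Q0. Q0=[P2] Q1=[P3] Q2=[]
t=27-28: P2@Q0 runs 1, rem=0, completes. Q0=[] Q1=[P3] Q2=[]
t=28-33: P3@Q1 runs 5, rem=7, quantum used, demote→Q2. Q0=[] Q1=[] Q2=[P3]
t=33-40: P3@Q2 runs 7, rem=0, completes. Q0=[] Q1=[] Q2=[]

Answer: 1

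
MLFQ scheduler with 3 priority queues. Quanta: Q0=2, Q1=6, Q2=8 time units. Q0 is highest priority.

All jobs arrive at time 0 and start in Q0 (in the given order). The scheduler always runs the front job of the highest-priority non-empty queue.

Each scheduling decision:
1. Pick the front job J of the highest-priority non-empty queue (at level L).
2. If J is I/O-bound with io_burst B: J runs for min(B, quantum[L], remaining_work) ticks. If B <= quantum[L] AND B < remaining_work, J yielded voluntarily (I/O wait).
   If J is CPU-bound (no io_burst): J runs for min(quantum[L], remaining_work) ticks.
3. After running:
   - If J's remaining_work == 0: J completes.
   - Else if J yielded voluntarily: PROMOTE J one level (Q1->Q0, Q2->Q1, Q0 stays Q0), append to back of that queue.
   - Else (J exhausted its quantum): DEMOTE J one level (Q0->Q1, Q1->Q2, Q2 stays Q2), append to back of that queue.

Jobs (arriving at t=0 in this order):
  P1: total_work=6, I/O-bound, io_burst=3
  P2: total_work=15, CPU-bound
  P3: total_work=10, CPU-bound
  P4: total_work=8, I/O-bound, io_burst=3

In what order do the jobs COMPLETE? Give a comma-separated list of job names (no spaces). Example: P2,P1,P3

t=0-2: P1@Q0 runs 2, rem=4, quantum used, demote→Q1. Q0=[P2,P3,P4] Q1=[P1] Q2=[]
t=2-4: P2@Q0 runs 2, rem=13, quantum used, demote→Q1. Q0=[P3,P4] Q1=[P1,P2] Q2=[]
t=4-6: P3@Q0 runs 2, rem=8, quantum used, demote→Q1. Q0=[P4] Q1=[P1,P2,P3] Q2=[]
t=6-8: P4@Q0 runs 2, rem=6, quantum used, demote→Q1. Q0=[] Q1=[P1,P2,P3,P4] Q2=[]
t=8-11: P1@Q1 runs 3, rem=1, I/O yield, promote→Q0. Q0=[P1] Q1=[P2,P3,P4] Q2=[]
t=11-12: P1@Q0 runs 1, rem=0, completes. Q0=[] Q1=[P2,P3,P4] Q2=[]
t=12-18: P2@Q1 runs 6, rem=7, quantum used, demote→Q2. Q0=[] Q1=[P3,P4] Q2=[P2]
t=18-24: P3@Q1 runs 6, rem=2, quantum used, demote→Q2. Q0=[] Q1=[P4] Q2=[P2,P3]
t=24-27: P4@Q1 runs 3, rem=3, I/O yield, promote→Q0. Q0=[P4] Q1=[] Q2=[P2,P3]
t=27-29: P4@Q0 runs 2, rem=1, quantum used, demote→Q1. Q0=[] Q1=[P4] Q2=[P2,P3]
t=29-30: P4@Q1 runs 1, rem=0, completes. Q0=[] Q1=[] Q2=[P2,P3]
t=30-37: P2@Q2 runs 7, rem=0, completes. Q0=[] Q1=[] Q2=[P3]
t=37-39: P3@Q2 runs 2, rem=0, completes. Q0=[] Q1=[] Q2=[]

Answer: P1,P4,P2,P3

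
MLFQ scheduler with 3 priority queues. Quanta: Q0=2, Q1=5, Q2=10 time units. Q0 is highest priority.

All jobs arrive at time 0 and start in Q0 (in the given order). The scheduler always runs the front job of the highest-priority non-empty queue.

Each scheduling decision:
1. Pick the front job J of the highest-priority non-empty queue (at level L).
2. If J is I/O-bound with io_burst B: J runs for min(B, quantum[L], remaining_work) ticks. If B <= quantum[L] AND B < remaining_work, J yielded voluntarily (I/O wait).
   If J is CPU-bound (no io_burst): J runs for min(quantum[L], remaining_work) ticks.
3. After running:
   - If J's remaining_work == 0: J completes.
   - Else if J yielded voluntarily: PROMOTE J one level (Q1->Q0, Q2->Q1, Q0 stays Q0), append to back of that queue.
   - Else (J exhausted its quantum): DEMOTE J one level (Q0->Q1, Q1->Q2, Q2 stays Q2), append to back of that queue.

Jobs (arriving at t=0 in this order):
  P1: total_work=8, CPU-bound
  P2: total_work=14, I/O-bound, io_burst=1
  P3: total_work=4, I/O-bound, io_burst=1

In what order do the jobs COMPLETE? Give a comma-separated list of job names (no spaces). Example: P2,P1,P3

Answer: P3,P2,P1

Derivation:
t=0-2: P1@Q0 runs 2, rem=6, quantum used, demote→Q1. Q0=[P2,P3] Q1=[P1] Q2=[]
t=2-3: P2@Q0 runs 1, rem=13, I/O yield, promote→Q0. Q0=[P3,P2] Q1=[P1] Q2=[]
t=3-4: P3@Q0 runs 1, rem=3, I/O yield, promote→Q0. Q0=[P2,P3] Q1=[P1] Q2=[]
t=4-5: P2@Q0 runs 1, rem=12, I/O yield, promote→Q0. Q0=[P3,P2] Q1=[P1] Q2=[]
t=5-6: P3@Q0 runs 1, rem=2, I/O yield, promote→Q0. Q0=[P2,P3] Q1=[P1] Q2=[]
t=6-7: P2@Q0 runs 1, rem=11, I/O yield, promote→Q0. Q0=[P3,P2] Q1=[P1] Q2=[]
t=7-8: P3@Q0 runs 1, rem=1, I/O yield, promote→Q0. Q0=[P2,P3] Q1=[P1] Q2=[]
t=8-9: P2@Q0 runs 1, rem=10, I/O yield, promote→Q0. Q0=[P3,P2] Q1=[P1] Q2=[]
t=9-10: P3@Q0 runs 1, rem=0, completes. Q0=[P2] Q1=[P1] Q2=[]
t=10-11: P2@Q0 runs 1, rem=9, I/O yield, promote→Q0. Q0=[P2] Q1=[P1] Q2=[]
t=11-12: P2@Q0 runs 1, rem=8, I/O yield, promote→Q0. Q0=[P2] Q1=[P1] Q2=[]
t=12-13: P2@Q0 runs 1, rem=7, I/O yield, promote→Q0. Q0=[P2] Q1=[P1] Q2=[]
t=13-14: P2@Q0 runs 1, rem=6, I/O yield, promote→Q0. Q0=[P2] Q1=[P1] Q2=[]
t=14-15: P2@Q0 runs 1, rem=5, I/O yield, promote→Q0. Q0=[P2] Q1=[P1] Q2=[]
t=15-16: P2@Q0 runs 1, rem=4, I/O yield, promote→Q0. Q0=[P2] Q1=[P1] Q2=[]
t=16-17: P2@Q0 runs 1, rem=3, I/O yield, promote→Q0. Q0=[P2] Q1=[P1] Q2=[]
t=17-18: P2@Q0 runs 1, rem=2, I/O yield, promote→Q0. Q0=[P2] Q1=[P1] Q2=[]
t=18-19: P2@Q0 runs 1, rem=1, I/O yield, promote→Q0. Q0=[P2] Q1=[P1] Q2=[]
t=19-20: P2@Q0 runs 1, rem=0, completes. Q0=[] Q1=[P1] Q2=[]
t=20-25: P1@Q1 runs 5, rem=1, quantum used, demote→Q2. Q0=[] Q1=[] Q2=[P1]
t=25-26: P1@Q2 runs 1, rem=0, completes. Q0=[] Q1=[] Q2=[]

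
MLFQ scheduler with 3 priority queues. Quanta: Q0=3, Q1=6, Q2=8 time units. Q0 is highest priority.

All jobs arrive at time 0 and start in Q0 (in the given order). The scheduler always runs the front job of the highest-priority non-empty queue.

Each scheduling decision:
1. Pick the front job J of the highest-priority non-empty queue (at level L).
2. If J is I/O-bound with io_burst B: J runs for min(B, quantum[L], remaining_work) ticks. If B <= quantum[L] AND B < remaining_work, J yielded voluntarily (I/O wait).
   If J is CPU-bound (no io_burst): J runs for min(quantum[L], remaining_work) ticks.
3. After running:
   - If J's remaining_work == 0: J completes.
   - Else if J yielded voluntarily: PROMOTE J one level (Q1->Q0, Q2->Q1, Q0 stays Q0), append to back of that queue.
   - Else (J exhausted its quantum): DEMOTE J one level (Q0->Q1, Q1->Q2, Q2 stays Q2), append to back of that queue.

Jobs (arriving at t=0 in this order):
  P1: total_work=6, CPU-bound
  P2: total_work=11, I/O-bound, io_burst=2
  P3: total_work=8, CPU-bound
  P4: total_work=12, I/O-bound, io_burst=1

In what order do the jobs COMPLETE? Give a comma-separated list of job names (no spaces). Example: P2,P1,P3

t=0-3: P1@Q0 runs 3, rem=3, quantum used, demote→Q1. Q0=[P2,P3,P4] Q1=[P1] Q2=[]
t=3-5: P2@Q0 runs 2, rem=9, I/O yield, promote→Q0. Q0=[P3,P4,P2] Q1=[P1] Q2=[]
t=5-8: P3@Q0 runs 3, rem=5, quantum used, demote→Q1. Q0=[P4,P2] Q1=[P1,P3] Q2=[]
t=8-9: P4@Q0 runs 1, rem=11, I/O yield, promote→Q0. Q0=[P2,P4] Q1=[P1,P3] Q2=[]
t=9-11: P2@Q0 runs 2, rem=7, I/O yield, promote→Q0. Q0=[P4,P2] Q1=[P1,P3] Q2=[]
t=11-12: P4@Q0 runs 1, rem=10, I/O yield, promote→Q0. Q0=[P2,P4] Q1=[P1,P3] Q2=[]
t=12-14: P2@Q0 runs 2, rem=5, I/O yield, promote→Q0. Q0=[P4,P2] Q1=[P1,P3] Q2=[]
t=14-15: P4@Q0 runs 1, rem=9, I/O yield, promote→Q0. Q0=[P2,P4] Q1=[P1,P3] Q2=[]
t=15-17: P2@Q0 runs 2, rem=3, I/O yield, promote→Q0. Q0=[P4,P2] Q1=[P1,P3] Q2=[]
t=17-18: P4@Q0 runs 1, rem=8, I/O yield, promote→Q0. Q0=[P2,P4] Q1=[P1,P3] Q2=[]
t=18-20: P2@Q0 runs 2, rem=1, I/O yield, promote→Q0. Q0=[P4,P2] Q1=[P1,P3] Q2=[]
t=20-21: P4@Q0 runs 1, rem=7, I/O yield, promote→Q0. Q0=[P2,P4] Q1=[P1,P3] Q2=[]
t=21-22: P2@Q0 runs 1, rem=0, completes. Q0=[P4] Q1=[P1,P3] Q2=[]
t=22-23: P4@Q0 runs 1, rem=6, I/O yield, promote→Q0. Q0=[P4] Q1=[P1,P3] Q2=[]
t=23-24: P4@Q0 runs 1, rem=5, I/O yield, promote→Q0. Q0=[P4] Q1=[P1,P3] Q2=[]
t=24-25: P4@Q0 runs 1, rem=4, I/O yield, promote→Q0. Q0=[P4] Q1=[P1,P3] Q2=[]
t=25-26: P4@Q0 runs 1, rem=3, I/O yield, promote→Q0. Q0=[P4] Q1=[P1,P3] Q2=[]
t=26-27: P4@Q0 runs 1, rem=2, I/O yield, promote→Q0. Q0=[P4] Q1=[P1,P3] Q2=[]
t=27-28: P4@Q0 runs 1, rem=1, I/O yield, promote→Q0. Q0=[P4] Q1=[P1,P3] Q2=[]
t=28-29: P4@Q0 runs 1, rem=0, completes. Q0=[] Q1=[P1,P3] Q2=[]
t=29-32: P1@Q1 runs 3, rem=0, completes. Q0=[] Q1=[P3] Q2=[]
t=32-37: P3@Q1 runs 5, rem=0, completes. Q0=[] Q1=[] Q2=[]

Answer: P2,P4,P1,P3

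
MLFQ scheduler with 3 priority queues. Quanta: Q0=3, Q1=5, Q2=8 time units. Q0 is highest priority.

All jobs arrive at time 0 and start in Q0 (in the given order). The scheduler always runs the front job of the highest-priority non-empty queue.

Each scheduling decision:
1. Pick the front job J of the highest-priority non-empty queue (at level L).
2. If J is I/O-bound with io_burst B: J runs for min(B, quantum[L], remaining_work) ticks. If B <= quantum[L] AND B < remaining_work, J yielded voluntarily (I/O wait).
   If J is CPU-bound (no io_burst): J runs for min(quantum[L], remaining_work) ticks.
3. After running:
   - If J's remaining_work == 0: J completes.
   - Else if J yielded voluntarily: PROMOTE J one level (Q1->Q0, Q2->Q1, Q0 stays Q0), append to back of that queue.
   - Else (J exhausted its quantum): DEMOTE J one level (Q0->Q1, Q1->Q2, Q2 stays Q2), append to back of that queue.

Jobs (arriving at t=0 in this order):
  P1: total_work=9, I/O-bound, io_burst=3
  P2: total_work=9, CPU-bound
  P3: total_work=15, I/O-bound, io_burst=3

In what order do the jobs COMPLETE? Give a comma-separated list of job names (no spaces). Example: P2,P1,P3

t=0-3: P1@Q0 runs 3, rem=6, I/O yield, promote→Q0. Q0=[P2,P3,P1] Q1=[] Q2=[]
t=3-6: P2@Q0 runs 3, rem=6, quantum used, demote→Q1. Q0=[P3,P1] Q1=[P2] Q2=[]
t=6-9: P3@Q0 runs 3, rem=12, I/O yield, promote→Q0. Q0=[P1,P3] Q1=[P2] Q2=[]
t=9-12: P1@Q0 runs 3, rem=3, I/O yield, promote→Q0. Q0=[P3,P1] Q1=[P2] Q2=[]
t=12-15: P3@Q0 runs 3, rem=9, I/O yield, promote→Q0. Q0=[P1,P3] Q1=[P2] Q2=[]
t=15-18: P1@Q0 runs 3, rem=0, completes. Q0=[P3] Q1=[P2] Q2=[]
t=18-21: P3@Q0 runs 3, rem=6, I/O yield, promote→Q0. Q0=[P3] Q1=[P2] Q2=[]
t=21-24: P3@Q0 runs 3, rem=3, I/O yield, promote→Q0. Q0=[P3] Q1=[P2] Q2=[]
t=24-27: P3@Q0 runs 3, rem=0, completes. Q0=[] Q1=[P2] Q2=[]
t=27-32: P2@Q1 runs 5, rem=1, quantum used, demote→Q2. Q0=[] Q1=[] Q2=[P2]
t=32-33: P2@Q2 runs 1, rem=0, completes. Q0=[] Q1=[] Q2=[]

Answer: P1,P3,P2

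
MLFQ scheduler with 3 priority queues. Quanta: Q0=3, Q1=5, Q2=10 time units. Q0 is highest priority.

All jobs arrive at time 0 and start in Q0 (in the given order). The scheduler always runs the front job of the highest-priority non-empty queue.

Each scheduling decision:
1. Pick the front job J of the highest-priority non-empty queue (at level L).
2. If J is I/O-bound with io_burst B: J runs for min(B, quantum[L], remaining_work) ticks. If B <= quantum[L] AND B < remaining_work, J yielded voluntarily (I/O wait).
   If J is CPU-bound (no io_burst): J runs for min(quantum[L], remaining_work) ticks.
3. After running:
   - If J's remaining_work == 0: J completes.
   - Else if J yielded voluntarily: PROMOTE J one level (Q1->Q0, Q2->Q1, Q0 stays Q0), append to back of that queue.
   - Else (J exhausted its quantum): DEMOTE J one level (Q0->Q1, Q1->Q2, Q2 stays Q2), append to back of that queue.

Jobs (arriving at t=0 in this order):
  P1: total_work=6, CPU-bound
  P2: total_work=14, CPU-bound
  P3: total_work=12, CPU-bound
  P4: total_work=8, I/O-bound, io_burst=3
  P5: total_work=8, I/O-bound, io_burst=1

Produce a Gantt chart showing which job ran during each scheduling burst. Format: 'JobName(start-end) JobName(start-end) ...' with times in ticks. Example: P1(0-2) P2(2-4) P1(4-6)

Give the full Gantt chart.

Answer: P1(0-3) P2(3-6) P3(6-9) P4(9-12) P5(12-13) P4(13-16) P5(16-17) P4(17-19) P5(19-20) P5(20-21) P5(21-22) P5(22-23) P5(23-24) P5(24-25) P1(25-28) P2(28-33) P3(33-38) P2(38-44) P3(44-48)

Derivation:
t=0-3: P1@Q0 runs 3, rem=3, quantum used, demote→Q1. Q0=[P2,P3,P4,P5] Q1=[P1] Q2=[]
t=3-6: P2@Q0 runs 3, rem=11, quantum used, demote→Q1. Q0=[P3,P4,P5] Q1=[P1,P2] Q2=[]
t=6-9: P3@Q0 runs 3, rem=9, quantum used, demote→Q1. Q0=[P4,P5] Q1=[P1,P2,P3] Q2=[]
t=9-12: P4@Q0 runs 3, rem=5, I/O yield, promote→Q0. Q0=[P5,P4] Q1=[P1,P2,P3] Q2=[]
t=12-13: P5@Q0 runs 1, rem=7, I/O yield, promote→Q0. Q0=[P4,P5] Q1=[P1,P2,P3] Q2=[]
t=13-16: P4@Q0 runs 3, rem=2, I/O yield, promote→Q0. Q0=[P5,P4] Q1=[P1,P2,P3] Q2=[]
t=16-17: P5@Q0 runs 1, rem=6, I/O yield, promote→Q0. Q0=[P4,P5] Q1=[P1,P2,P3] Q2=[]
t=17-19: P4@Q0 runs 2, rem=0, completes. Q0=[P5] Q1=[P1,P2,P3] Q2=[]
t=19-20: P5@Q0 runs 1, rem=5, I/O yield, promote→Q0. Q0=[P5] Q1=[P1,P2,P3] Q2=[]
t=20-21: P5@Q0 runs 1, rem=4, I/O yield, promote→Q0. Q0=[P5] Q1=[P1,P2,P3] Q2=[]
t=21-22: P5@Q0 runs 1, rem=3, I/O yield, promote→Q0. Q0=[P5] Q1=[P1,P2,P3] Q2=[]
t=22-23: P5@Q0 runs 1, rem=2, I/O yield, promote→Q0. Q0=[P5] Q1=[P1,P2,P3] Q2=[]
t=23-24: P5@Q0 runs 1, rem=1, I/O yield, promote→Q0. Q0=[P5] Q1=[P1,P2,P3] Q2=[]
t=24-25: P5@Q0 runs 1, rem=0, completes. Q0=[] Q1=[P1,P2,P3] Q2=[]
t=25-28: P1@Q1 runs 3, rem=0, completes. Q0=[] Q1=[P2,P3] Q2=[]
t=28-33: P2@Q1 runs 5, rem=6, quantum used, demote→Q2. Q0=[] Q1=[P3] Q2=[P2]
t=33-38: P3@Q1 runs 5, rem=4, quantum used, demote→Q2. Q0=[] Q1=[] Q2=[P2,P3]
t=38-44: P2@Q2 runs 6, rem=0, completes. Q0=[] Q1=[] Q2=[P3]
t=44-48: P3@Q2 runs 4, rem=0, completes. Q0=[] Q1=[] Q2=[]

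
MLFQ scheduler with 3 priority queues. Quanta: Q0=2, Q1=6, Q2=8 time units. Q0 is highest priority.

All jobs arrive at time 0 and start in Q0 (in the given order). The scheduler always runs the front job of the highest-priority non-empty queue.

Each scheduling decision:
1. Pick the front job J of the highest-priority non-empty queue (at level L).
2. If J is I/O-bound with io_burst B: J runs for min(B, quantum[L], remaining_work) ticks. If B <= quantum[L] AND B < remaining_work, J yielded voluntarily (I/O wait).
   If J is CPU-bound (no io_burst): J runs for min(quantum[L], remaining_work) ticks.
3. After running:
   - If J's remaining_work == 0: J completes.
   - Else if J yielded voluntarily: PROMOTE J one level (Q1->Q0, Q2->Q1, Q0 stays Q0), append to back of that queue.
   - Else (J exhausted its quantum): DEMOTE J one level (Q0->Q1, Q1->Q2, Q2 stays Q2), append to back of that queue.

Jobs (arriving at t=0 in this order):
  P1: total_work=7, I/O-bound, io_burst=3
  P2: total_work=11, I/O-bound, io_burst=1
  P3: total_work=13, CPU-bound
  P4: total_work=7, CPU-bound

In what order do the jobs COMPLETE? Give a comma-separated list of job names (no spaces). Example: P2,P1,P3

Answer: P2,P1,P4,P3

Derivation:
t=0-2: P1@Q0 runs 2, rem=5, quantum used, demote→Q1. Q0=[P2,P3,P4] Q1=[P1] Q2=[]
t=2-3: P2@Q0 runs 1, rem=10, I/O yield, promote→Q0. Q0=[P3,P4,P2] Q1=[P1] Q2=[]
t=3-5: P3@Q0 runs 2, rem=11, quantum used, demote→Q1. Q0=[P4,P2] Q1=[P1,P3] Q2=[]
t=5-7: P4@Q0 runs 2, rem=5, quantum used, demote→Q1. Q0=[P2] Q1=[P1,P3,P4] Q2=[]
t=7-8: P2@Q0 runs 1, rem=9, I/O yield, promote→Q0. Q0=[P2] Q1=[P1,P3,P4] Q2=[]
t=8-9: P2@Q0 runs 1, rem=8, I/O yield, promote→Q0. Q0=[P2] Q1=[P1,P3,P4] Q2=[]
t=9-10: P2@Q0 runs 1, rem=7, I/O yield, promote→Q0. Q0=[P2] Q1=[P1,P3,P4] Q2=[]
t=10-11: P2@Q0 runs 1, rem=6, I/O yield, promote→Q0. Q0=[P2] Q1=[P1,P3,P4] Q2=[]
t=11-12: P2@Q0 runs 1, rem=5, I/O yield, promote→Q0. Q0=[P2] Q1=[P1,P3,P4] Q2=[]
t=12-13: P2@Q0 runs 1, rem=4, I/O yield, promote→Q0. Q0=[P2] Q1=[P1,P3,P4] Q2=[]
t=13-14: P2@Q0 runs 1, rem=3, I/O yield, promote→Q0. Q0=[P2] Q1=[P1,P3,P4] Q2=[]
t=14-15: P2@Q0 runs 1, rem=2, I/O yield, promote→Q0. Q0=[P2] Q1=[P1,P3,P4] Q2=[]
t=15-16: P2@Q0 runs 1, rem=1, I/O yield, promote→Q0. Q0=[P2] Q1=[P1,P3,P4] Q2=[]
t=16-17: P2@Q0 runs 1, rem=0, completes. Q0=[] Q1=[P1,P3,P4] Q2=[]
t=17-20: P1@Q1 runs 3, rem=2, I/O yield, promote→Q0. Q0=[P1] Q1=[P3,P4] Q2=[]
t=20-22: P1@Q0 runs 2, rem=0, completes. Q0=[] Q1=[P3,P4] Q2=[]
t=22-28: P3@Q1 runs 6, rem=5, quantum used, demote→Q2. Q0=[] Q1=[P4] Q2=[P3]
t=28-33: P4@Q1 runs 5, rem=0, completes. Q0=[] Q1=[] Q2=[P3]
t=33-38: P3@Q2 runs 5, rem=0, completes. Q0=[] Q1=[] Q2=[]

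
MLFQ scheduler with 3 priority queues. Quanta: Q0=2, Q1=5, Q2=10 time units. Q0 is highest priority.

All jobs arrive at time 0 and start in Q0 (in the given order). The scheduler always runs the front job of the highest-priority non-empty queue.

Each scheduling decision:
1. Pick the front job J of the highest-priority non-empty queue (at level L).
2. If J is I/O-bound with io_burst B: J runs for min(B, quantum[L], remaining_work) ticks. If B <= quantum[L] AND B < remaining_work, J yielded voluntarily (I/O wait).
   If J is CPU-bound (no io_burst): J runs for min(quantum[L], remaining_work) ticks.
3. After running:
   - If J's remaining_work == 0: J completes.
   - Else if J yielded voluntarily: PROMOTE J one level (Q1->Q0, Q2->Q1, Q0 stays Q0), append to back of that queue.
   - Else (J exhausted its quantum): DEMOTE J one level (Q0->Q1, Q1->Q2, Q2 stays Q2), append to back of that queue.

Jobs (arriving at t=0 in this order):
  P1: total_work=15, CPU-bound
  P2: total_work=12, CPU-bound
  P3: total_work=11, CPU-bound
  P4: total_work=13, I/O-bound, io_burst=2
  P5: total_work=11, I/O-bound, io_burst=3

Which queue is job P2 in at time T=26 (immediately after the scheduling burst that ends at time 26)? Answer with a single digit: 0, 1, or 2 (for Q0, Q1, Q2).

Answer: 1

Derivation:
t=0-2: P1@Q0 runs 2, rem=13, quantum used, demote→Q1. Q0=[P2,P3,P4,P5] Q1=[P1] Q2=[]
t=2-4: P2@Q0 runs 2, rem=10, quantum used, demote→Q1. Q0=[P3,P4,P5] Q1=[P1,P2] Q2=[]
t=4-6: P3@Q0 runs 2, rem=9, quantum used, demote→Q1. Q0=[P4,P5] Q1=[P1,P2,P3] Q2=[]
t=6-8: P4@Q0 runs 2, rem=11, I/O yield, promote→Q0. Q0=[P5,P4] Q1=[P1,P2,P3] Q2=[]
t=8-10: P5@Q0 runs 2, rem=9, quantum used, demote→Q1. Q0=[P4] Q1=[P1,P2,P3,P5] Q2=[]
t=10-12: P4@Q0 runs 2, rem=9, I/O yield, promote→Q0. Q0=[P4] Q1=[P1,P2,P3,P5] Q2=[]
t=12-14: P4@Q0 runs 2, rem=7, I/O yield, promote→Q0. Q0=[P4] Q1=[P1,P2,P3,P5] Q2=[]
t=14-16: P4@Q0 runs 2, rem=5, I/O yield, promote→Q0. Q0=[P4] Q1=[P1,P2,P3,P5] Q2=[]
t=16-18: P4@Q0 runs 2, rem=3, I/O yield, promote→Q0. Q0=[P4] Q1=[P1,P2,P3,P5] Q2=[]
t=18-20: P4@Q0 runs 2, rem=1, I/O yield, promote→Q0. Q0=[P4] Q1=[P1,P2,P3,P5] Q2=[]
t=20-21: P4@Q0 runs 1, rem=0, completes. Q0=[] Q1=[P1,P2,P3,P5] Q2=[]
t=21-26: P1@Q1 runs 5, rem=8, quantum used, demote→Q2. Q0=[] Q1=[P2,P3,P5] Q2=[P1]
t=26-31: P2@Q1 runs 5, rem=5, quantum used, demote→Q2. Q0=[] Q1=[P3,P5] Q2=[P1,P2]
t=31-36: P3@Q1 runs 5, rem=4, quantum used, demote→Q2. Q0=[] Q1=[P5] Q2=[P1,P2,P3]
t=36-39: P5@Q1 runs 3, rem=6, I/O yield, promote→Q0. Q0=[P5] Q1=[] Q2=[P1,P2,P3]
t=39-41: P5@Q0 runs 2, rem=4, quantum used, demote→Q1. Q0=[] Q1=[P5] Q2=[P1,P2,P3]
t=41-44: P5@Q1 runs 3, rem=1, I/O yield, promote→Q0. Q0=[P5] Q1=[] Q2=[P1,P2,P3]
t=44-45: P5@Q0 runs 1, rem=0, completes. Q0=[] Q1=[] Q2=[P1,P2,P3]
t=45-53: P1@Q2 runs 8, rem=0, completes. Q0=[] Q1=[] Q2=[P2,P3]
t=53-58: P2@Q2 runs 5, rem=0, completes. Q0=[] Q1=[] Q2=[P3]
t=58-62: P3@Q2 runs 4, rem=0, completes. Q0=[] Q1=[] Q2=[]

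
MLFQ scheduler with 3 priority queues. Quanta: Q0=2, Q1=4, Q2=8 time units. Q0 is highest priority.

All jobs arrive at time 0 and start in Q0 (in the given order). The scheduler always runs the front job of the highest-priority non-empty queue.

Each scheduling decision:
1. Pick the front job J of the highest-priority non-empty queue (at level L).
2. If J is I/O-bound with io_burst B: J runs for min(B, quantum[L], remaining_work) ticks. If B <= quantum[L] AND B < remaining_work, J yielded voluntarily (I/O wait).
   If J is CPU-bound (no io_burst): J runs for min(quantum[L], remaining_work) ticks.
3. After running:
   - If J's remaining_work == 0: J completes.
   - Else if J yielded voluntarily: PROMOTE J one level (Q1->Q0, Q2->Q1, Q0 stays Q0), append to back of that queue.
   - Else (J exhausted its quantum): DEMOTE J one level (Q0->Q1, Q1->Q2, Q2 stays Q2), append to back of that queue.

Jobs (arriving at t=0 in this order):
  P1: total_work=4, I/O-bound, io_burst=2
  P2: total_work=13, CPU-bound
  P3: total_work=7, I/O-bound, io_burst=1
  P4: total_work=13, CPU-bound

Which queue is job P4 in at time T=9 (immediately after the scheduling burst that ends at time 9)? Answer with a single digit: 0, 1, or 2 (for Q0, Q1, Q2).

Answer: 1

Derivation:
t=0-2: P1@Q0 runs 2, rem=2, I/O yield, promote→Q0. Q0=[P2,P3,P4,P1] Q1=[] Q2=[]
t=2-4: P2@Q0 runs 2, rem=11, quantum used, demote→Q1. Q0=[P3,P4,P1] Q1=[P2] Q2=[]
t=4-5: P3@Q0 runs 1, rem=6, I/O yield, promote→Q0. Q0=[P4,P1,P3] Q1=[P2] Q2=[]
t=5-7: P4@Q0 runs 2, rem=11, quantum used, demote→Q1. Q0=[P1,P3] Q1=[P2,P4] Q2=[]
t=7-9: P1@Q0 runs 2, rem=0, completes. Q0=[P3] Q1=[P2,P4] Q2=[]
t=9-10: P3@Q0 runs 1, rem=5, I/O yield, promote→Q0. Q0=[P3] Q1=[P2,P4] Q2=[]
t=10-11: P3@Q0 runs 1, rem=4, I/O yield, promote→Q0. Q0=[P3] Q1=[P2,P4] Q2=[]
t=11-12: P3@Q0 runs 1, rem=3, I/O yield, promote→Q0. Q0=[P3] Q1=[P2,P4] Q2=[]
t=12-13: P3@Q0 runs 1, rem=2, I/O yield, promote→Q0. Q0=[P3] Q1=[P2,P4] Q2=[]
t=13-14: P3@Q0 runs 1, rem=1, I/O yield, promote→Q0. Q0=[P3] Q1=[P2,P4] Q2=[]
t=14-15: P3@Q0 runs 1, rem=0, completes. Q0=[] Q1=[P2,P4] Q2=[]
t=15-19: P2@Q1 runs 4, rem=7, quantum used, demote→Q2. Q0=[] Q1=[P4] Q2=[P2]
t=19-23: P4@Q1 runs 4, rem=7, quantum used, demote→Q2. Q0=[] Q1=[] Q2=[P2,P4]
t=23-30: P2@Q2 runs 7, rem=0, completes. Q0=[] Q1=[] Q2=[P4]
t=30-37: P4@Q2 runs 7, rem=0, completes. Q0=[] Q1=[] Q2=[]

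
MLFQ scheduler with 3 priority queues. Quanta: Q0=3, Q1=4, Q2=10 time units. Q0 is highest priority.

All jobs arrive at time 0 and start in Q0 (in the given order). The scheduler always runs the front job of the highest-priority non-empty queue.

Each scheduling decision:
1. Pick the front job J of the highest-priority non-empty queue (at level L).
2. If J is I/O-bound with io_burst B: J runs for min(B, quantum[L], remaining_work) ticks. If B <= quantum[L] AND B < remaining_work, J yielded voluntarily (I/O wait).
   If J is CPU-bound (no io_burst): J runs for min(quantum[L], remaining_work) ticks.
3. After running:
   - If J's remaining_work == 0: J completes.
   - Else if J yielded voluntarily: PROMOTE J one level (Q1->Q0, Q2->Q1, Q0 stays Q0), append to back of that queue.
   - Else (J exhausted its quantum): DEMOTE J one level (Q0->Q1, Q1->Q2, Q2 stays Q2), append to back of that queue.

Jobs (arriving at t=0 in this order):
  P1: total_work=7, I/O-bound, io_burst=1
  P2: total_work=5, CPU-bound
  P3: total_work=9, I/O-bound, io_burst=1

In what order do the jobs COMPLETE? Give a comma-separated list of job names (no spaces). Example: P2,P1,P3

t=0-1: P1@Q0 runs 1, rem=6, I/O yield, promote→Q0. Q0=[P2,P3,P1] Q1=[] Q2=[]
t=1-4: P2@Q0 runs 3, rem=2, quantum used, demote→Q1. Q0=[P3,P1] Q1=[P2] Q2=[]
t=4-5: P3@Q0 runs 1, rem=8, I/O yield, promote→Q0. Q0=[P1,P3] Q1=[P2] Q2=[]
t=5-6: P1@Q0 runs 1, rem=5, I/O yield, promote→Q0. Q0=[P3,P1] Q1=[P2] Q2=[]
t=6-7: P3@Q0 runs 1, rem=7, I/O yield, promote→Q0. Q0=[P1,P3] Q1=[P2] Q2=[]
t=7-8: P1@Q0 runs 1, rem=4, I/O yield, promote→Q0. Q0=[P3,P1] Q1=[P2] Q2=[]
t=8-9: P3@Q0 runs 1, rem=6, I/O yield, promote→Q0. Q0=[P1,P3] Q1=[P2] Q2=[]
t=9-10: P1@Q0 runs 1, rem=3, I/O yield, promote→Q0. Q0=[P3,P1] Q1=[P2] Q2=[]
t=10-11: P3@Q0 runs 1, rem=5, I/O yield, promote→Q0. Q0=[P1,P3] Q1=[P2] Q2=[]
t=11-12: P1@Q0 runs 1, rem=2, I/O yield, promote→Q0. Q0=[P3,P1] Q1=[P2] Q2=[]
t=12-13: P3@Q0 runs 1, rem=4, I/O yield, promote→Q0. Q0=[P1,P3] Q1=[P2] Q2=[]
t=13-14: P1@Q0 runs 1, rem=1, I/O yield, promote→Q0. Q0=[P3,P1] Q1=[P2] Q2=[]
t=14-15: P3@Q0 runs 1, rem=3, I/O yield, promote→Q0. Q0=[P1,P3] Q1=[P2] Q2=[]
t=15-16: P1@Q0 runs 1, rem=0, completes. Q0=[P3] Q1=[P2] Q2=[]
t=16-17: P3@Q0 runs 1, rem=2, I/O yield, promote→Q0. Q0=[P3] Q1=[P2] Q2=[]
t=17-18: P3@Q0 runs 1, rem=1, I/O yield, promote→Q0. Q0=[P3] Q1=[P2] Q2=[]
t=18-19: P3@Q0 runs 1, rem=0, completes. Q0=[] Q1=[P2] Q2=[]
t=19-21: P2@Q1 runs 2, rem=0, completes. Q0=[] Q1=[] Q2=[]

Answer: P1,P3,P2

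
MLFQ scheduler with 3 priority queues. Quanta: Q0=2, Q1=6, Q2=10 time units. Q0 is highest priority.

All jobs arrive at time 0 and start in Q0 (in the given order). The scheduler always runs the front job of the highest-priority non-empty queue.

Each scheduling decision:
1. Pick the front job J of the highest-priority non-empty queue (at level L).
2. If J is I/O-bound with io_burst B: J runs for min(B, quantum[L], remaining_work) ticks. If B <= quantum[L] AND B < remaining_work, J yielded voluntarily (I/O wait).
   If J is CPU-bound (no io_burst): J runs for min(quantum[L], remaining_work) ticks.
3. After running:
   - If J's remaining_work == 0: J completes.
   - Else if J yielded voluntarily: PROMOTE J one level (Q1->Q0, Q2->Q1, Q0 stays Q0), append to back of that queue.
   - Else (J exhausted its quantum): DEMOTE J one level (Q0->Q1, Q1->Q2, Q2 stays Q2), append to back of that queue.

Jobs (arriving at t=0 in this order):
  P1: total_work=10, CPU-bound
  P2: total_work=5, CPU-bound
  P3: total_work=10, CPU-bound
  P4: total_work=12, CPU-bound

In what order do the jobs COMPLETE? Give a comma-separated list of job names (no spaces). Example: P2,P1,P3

Answer: P2,P1,P3,P4

Derivation:
t=0-2: P1@Q0 runs 2, rem=8, quantum used, demote→Q1. Q0=[P2,P3,P4] Q1=[P1] Q2=[]
t=2-4: P2@Q0 runs 2, rem=3, quantum used, demote→Q1. Q0=[P3,P4] Q1=[P1,P2] Q2=[]
t=4-6: P3@Q0 runs 2, rem=8, quantum used, demote→Q1. Q0=[P4] Q1=[P1,P2,P3] Q2=[]
t=6-8: P4@Q0 runs 2, rem=10, quantum used, demote→Q1. Q0=[] Q1=[P1,P2,P3,P4] Q2=[]
t=8-14: P1@Q1 runs 6, rem=2, quantum used, demote→Q2. Q0=[] Q1=[P2,P3,P4] Q2=[P1]
t=14-17: P2@Q1 runs 3, rem=0, completes. Q0=[] Q1=[P3,P4] Q2=[P1]
t=17-23: P3@Q1 runs 6, rem=2, quantum used, demote→Q2. Q0=[] Q1=[P4] Q2=[P1,P3]
t=23-29: P4@Q1 runs 6, rem=4, quantum used, demote→Q2. Q0=[] Q1=[] Q2=[P1,P3,P4]
t=29-31: P1@Q2 runs 2, rem=0, completes. Q0=[] Q1=[] Q2=[P3,P4]
t=31-33: P3@Q2 runs 2, rem=0, completes. Q0=[] Q1=[] Q2=[P4]
t=33-37: P4@Q2 runs 4, rem=0, completes. Q0=[] Q1=[] Q2=[]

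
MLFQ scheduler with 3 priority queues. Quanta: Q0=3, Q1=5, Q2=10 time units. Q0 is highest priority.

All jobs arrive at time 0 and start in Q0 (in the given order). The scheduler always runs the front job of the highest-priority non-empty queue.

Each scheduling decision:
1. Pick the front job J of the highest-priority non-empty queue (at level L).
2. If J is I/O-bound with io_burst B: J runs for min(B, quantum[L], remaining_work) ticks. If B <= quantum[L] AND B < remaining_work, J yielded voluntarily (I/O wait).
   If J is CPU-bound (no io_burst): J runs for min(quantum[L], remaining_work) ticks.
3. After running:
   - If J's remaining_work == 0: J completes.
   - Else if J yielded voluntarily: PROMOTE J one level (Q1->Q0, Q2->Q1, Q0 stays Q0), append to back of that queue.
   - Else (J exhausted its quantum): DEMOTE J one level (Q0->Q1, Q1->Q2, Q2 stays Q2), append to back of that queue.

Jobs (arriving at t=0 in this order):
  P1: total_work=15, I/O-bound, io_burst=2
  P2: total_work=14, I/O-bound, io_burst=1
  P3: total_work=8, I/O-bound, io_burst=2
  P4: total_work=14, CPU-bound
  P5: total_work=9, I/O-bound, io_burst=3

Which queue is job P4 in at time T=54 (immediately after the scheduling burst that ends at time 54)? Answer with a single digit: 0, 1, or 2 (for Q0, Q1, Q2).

t=0-2: P1@Q0 runs 2, rem=13, I/O yield, promote→Q0. Q0=[P2,P3,P4,P5,P1] Q1=[] Q2=[]
t=2-3: P2@Q0 runs 1, rem=13, I/O yield, promote→Q0. Q0=[P3,P4,P5,P1,P2] Q1=[] Q2=[]
t=3-5: P3@Q0 runs 2, rem=6, I/O yield, promote→Q0. Q0=[P4,P5,P1,P2,P3] Q1=[] Q2=[]
t=5-8: P4@Q0 runs 3, rem=11, quantum used, demote→Q1. Q0=[P5,P1,P2,P3] Q1=[P4] Q2=[]
t=8-11: P5@Q0 runs 3, rem=6, I/O yield, promote→Q0. Q0=[P1,P2,P3,P5] Q1=[P4] Q2=[]
t=11-13: P1@Q0 runs 2, rem=11, I/O yield, promote→Q0. Q0=[P2,P3,P5,P1] Q1=[P4] Q2=[]
t=13-14: P2@Q0 runs 1, rem=12, I/O yield, promote→Q0. Q0=[P3,P5,P1,P2] Q1=[P4] Q2=[]
t=14-16: P3@Q0 runs 2, rem=4, I/O yield, promote→Q0. Q0=[P5,P1,P2,P3] Q1=[P4] Q2=[]
t=16-19: P5@Q0 runs 3, rem=3, I/O yield, promote→Q0. Q0=[P1,P2,P3,P5] Q1=[P4] Q2=[]
t=19-21: P1@Q0 runs 2, rem=9, I/O yield, promote→Q0. Q0=[P2,P3,P5,P1] Q1=[P4] Q2=[]
t=21-22: P2@Q0 runs 1, rem=11, I/O yield, promote→Q0. Q0=[P3,P5,P1,P2] Q1=[P4] Q2=[]
t=22-24: P3@Q0 runs 2, rem=2, I/O yield, promote→Q0. Q0=[P5,P1,P2,P3] Q1=[P4] Q2=[]
t=24-27: P5@Q0 runs 3, rem=0, completes. Q0=[P1,P2,P3] Q1=[P4] Q2=[]
t=27-29: P1@Q0 runs 2, rem=7, I/O yield, promote→Q0. Q0=[P2,P3,P1] Q1=[P4] Q2=[]
t=29-30: P2@Q0 runs 1, rem=10, I/O yield, promote→Q0. Q0=[P3,P1,P2] Q1=[P4] Q2=[]
t=30-32: P3@Q0 runs 2, rem=0, completes. Q0=[P1,P2] Q1=[P4] Q2=[]
t=32-34: P1@Q0 runs 2, rem=5, I/O yield, promote→Q0. Q0=[P2,P1] Q1=[P4] Q2=[]
t=34-35: P2@Q0 runs 1, rem=9, I/O yield, promote→Q0. Q0=[P1,P2] Q1=[P4] Q2=[]
t=35-37: P1@Q0 runs 2, rem=3, I/O yield, promote→Q0. Q0=[P2,P1] Q1=[P4] Q2=[]
t=37-38: P2@Q0 runs 1, rem=8, I/O yield, promote→Q0. Q0=[P1,P2] Q1=[P4] Q2=[]
t=38-40: P1@Q0 runs 2, rem=1, I/O yield, promote→Q0. Q0=[P2,P1] Q1=[P4] Q2=[]
t=40-41: P2@Q0 runs 1, rem=7, I/O yield, promote→Q0. Q0=[P1,P2] Q1=[P4] Q2=[]
t=41-42: P1@Q0 runs 1, rem=0, completes. Q0=[P2] Q1=[P4] Q2=[]
t=42-43: P2@Q0 runs 1, rem=6, I/O yield, promote→Q0. Q0=[P2] Q1=[P4] Q2=[]
t=43-44: P2@Q0 runs 1, rem=5, I/O yield, promote→Q0. Q0=[P2] Q1=[P4] Q2=[]
t=44-45: P2@Q0 runs 1, rem=4, I/O yield, promote→Q0. Q0=[P2] Q1=[P4] Q2=[]
t=45-46: P2@Q0 runs 1, rem=3, I/O yield, promote→Q0. Q0=[P2] Q1=[P4] Q2=[]
t=46-47: P2@Q0 runs 1, rem=2, I/O yield, promote→Q0. Q0=[P2] Q1=[P4] Q2=[]
t=47-48: P2@Q0 runs 1, rem=1, I/O yield, promote→Q0. Q0=[P2] Q1=[P4] Q2=[]
t=48-49: P2@Q0 runs 1, rem=0, completes. Q0=[] Q1=[P4] Q2=[]
t=49-54: P4@Q1 runs 5, rem=6, quantum used, demote→Q2. Q0=[] Q1=[] Q2=[P4]
t=54-60: P4@Q2 runs 6, rem=0, completes. Q0=[] Q1=[] Q2=[]

Answer: 2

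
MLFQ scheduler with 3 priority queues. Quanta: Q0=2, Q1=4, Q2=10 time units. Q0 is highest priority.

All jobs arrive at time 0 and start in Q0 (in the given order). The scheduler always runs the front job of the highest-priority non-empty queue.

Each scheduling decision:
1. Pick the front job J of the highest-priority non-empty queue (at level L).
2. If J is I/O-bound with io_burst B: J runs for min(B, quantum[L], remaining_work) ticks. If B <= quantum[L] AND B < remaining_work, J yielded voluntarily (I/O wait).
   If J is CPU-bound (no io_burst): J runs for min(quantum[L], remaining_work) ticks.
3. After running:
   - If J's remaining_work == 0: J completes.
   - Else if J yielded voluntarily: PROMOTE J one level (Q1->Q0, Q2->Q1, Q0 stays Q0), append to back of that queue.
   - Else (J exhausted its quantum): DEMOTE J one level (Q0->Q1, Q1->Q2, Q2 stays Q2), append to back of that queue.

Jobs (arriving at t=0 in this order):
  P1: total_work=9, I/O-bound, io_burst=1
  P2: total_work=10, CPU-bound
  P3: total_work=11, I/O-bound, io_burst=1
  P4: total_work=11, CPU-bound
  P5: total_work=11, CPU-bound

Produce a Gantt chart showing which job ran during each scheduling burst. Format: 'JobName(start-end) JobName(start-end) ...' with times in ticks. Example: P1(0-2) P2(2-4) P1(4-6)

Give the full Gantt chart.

t=0-1: P1@Q0 runs 1, rem=8, I/O yield, promote→Q0. Q0=[P2,P3,P4,P5,P1] Q1=[] Q2=[]
t=1-3: P2@Q0 runs 2, rem=8, quantum used, demote→Q1. Q0=[P3,P4,P5,P1] Q1=[P2] Q2=[]
t=3-4: P3@Q0 runs 1, rem=10, I/O yield, promote→Q0. Q0=[P4,P5,P1,P3] Q1=[P2] Q2=[]
t=4-6: P4@Q0 runs 2, rem=9, quantum used, demote→Q1. Q0=[P5,P1,P3] Q1=[P2,P4] Q2=[]
t=6-8: P5@Q0 runs 2, rem=9, quantum used, demote→Q1. Q0=[P1,P3] Q1=[P2,P4,P5] Q2=[]
t=8-9: P1@Q0 runs 1, rem=7, I/O yield, promote→Q0. Q0=[P3,P1] Q1=[P2,P4,P5] Q2=[]
t=9-10: P3@Q0 runs 1, rem=9, I/O yield, promote→Q0. Q0=[P1,P3] Q1=[P2,P4,P5] Q2=[]
t=10-11: P1@Q0 runs 1, rem=6, I/O yield, promote→Q0. Q0=[P3,P1] Q1=[P2,P4,P5] Q2=[]
t=11-12: P3@Q0 runs 1, rem=8, I/O yield, promote→Q0. Q0=[P1,P3] Q1=[P2,P4,P5] Q2=[]
t=12-13: P1@Q0 runs 1, rem=5, I/O yield, promote→Q0. Q0=[P3,P1] Q1=[P2,P4,P5] Q2=[]
t=13-14: P3@Q0 runs 1, rem=7, I/O yield, promote→Q0. Q0=[P1,P3] Q1=[P2,P4,P5] Q2=[]
t=14-15: P1@Q0 runs 1, rem=4, I/O yield, promote→Q0. Q0=[P3,P1] Q1=[P2,P4,P5] Q2=[]
t=15-16: P3@Q0 runs 1, rem=6, I/O yield, promote→Q0. Q0=[P1,P3] Q1=[P2,P4,P5] Q2=[]
t=16-17: P1@Q0 runs 1, rem=3, I/O yield, promote→Q0. Q0=[P3,P1] Q1=[P2,P4,P5] Q2=[]
t=17-18: P3@Q0 runs 1, rem=5, I/O yield, promote→Q0. Q0=[P1,P3] Q1=[P2,P4,P5] Q2=[]
t=18-19: P1@Q0 runs 1, rem=2, I/O yield, promote→Q0. Q0=[P3,P1] Q1=[P2,P4,P5] Q2=[]
t=19-20: P3@Q0 runs 1, rem=4, I/O yield, promote→Q0. Q0=[P1,P3] Q1=[P2,P4,P5] Q2=[]
t=20-21: P1@Q0 runs 1, rem=1, I/O yield, promote→Q0. Q0=[P3,P1] Q1=[P2,P4,P5] Q2=[]
t=21-22: P3@Q0 runs 1, rem=3, I/O yield, promote→Q0. Q0=[P1,P3] Q1=[P2,P4,P5] Q2=[]
t=22-23: P1@Q0 runs 1, rem=0, completes. Q0=[P3] Q1=[P2,P4,P5] Q2=[]
t=23-24: P3@Q0 runs 1, rem=2, I/O yield, promote→Q0. Q0=[P3] Q1=[P2,P4,P5] Q2=[]
t=24-25: P3@Q0 runs 1, rem=1, I/O yield, promote→Q0. Q0=[P3] Q1=[P2,P4,P5] Q2=[]
t=25-26: P3@Q0 runs 1, rem=0, completes. Q0=[] Q1=[P2,P4,P5] Q2=[]
t=26-30: P2@Q1 runs 4, rem=4, quantum used, demote→Q2. Q0=[] Q1=[P4,P5] Q2=[P2]
t=30-34: P4@Q1 runs 4, rem=5, quantum used, demote→Q2. Q0=[] Q1=[P5] Q2=[P2,P4]
t=34-38: P5@Q1 runs 4, rem=5, quantum used, demote→Q2. Q0=[] Q1=[] Q2=[P2,P4,P5]
t=38-42: P2@Q2 runs 4, rem=0, completes. Q0=[] Q1=[] Q2=[P4,P5]
t=42-47: P4@Q2 runs 5, rem=0, completes. Q0=[] Q1=[] Q2=[P5]
t=47-52: P5@Q2 runs 5, rem=0, completes. Q0=[] Q1=[] Q2=[]

Answer: P1(0-1) P2(1-3) P3(3-4) P4(4-6) P5(6-8) P1(8-9) P3(9-10) P1(10-11) P3(11-12) P1(12-13) P3(13-14) P1(14-15) P3(15-16) P1(16-17) P3(17-18) P1(18-19) P3(19-20) P1(20-21) P3(21-22) P1(22-23) P3(23-24) P3(24-25) P3(25-26) P2(26-30) P4(30-34) P5(34-38) P2(38-42) P4(42-47) P5(47-52)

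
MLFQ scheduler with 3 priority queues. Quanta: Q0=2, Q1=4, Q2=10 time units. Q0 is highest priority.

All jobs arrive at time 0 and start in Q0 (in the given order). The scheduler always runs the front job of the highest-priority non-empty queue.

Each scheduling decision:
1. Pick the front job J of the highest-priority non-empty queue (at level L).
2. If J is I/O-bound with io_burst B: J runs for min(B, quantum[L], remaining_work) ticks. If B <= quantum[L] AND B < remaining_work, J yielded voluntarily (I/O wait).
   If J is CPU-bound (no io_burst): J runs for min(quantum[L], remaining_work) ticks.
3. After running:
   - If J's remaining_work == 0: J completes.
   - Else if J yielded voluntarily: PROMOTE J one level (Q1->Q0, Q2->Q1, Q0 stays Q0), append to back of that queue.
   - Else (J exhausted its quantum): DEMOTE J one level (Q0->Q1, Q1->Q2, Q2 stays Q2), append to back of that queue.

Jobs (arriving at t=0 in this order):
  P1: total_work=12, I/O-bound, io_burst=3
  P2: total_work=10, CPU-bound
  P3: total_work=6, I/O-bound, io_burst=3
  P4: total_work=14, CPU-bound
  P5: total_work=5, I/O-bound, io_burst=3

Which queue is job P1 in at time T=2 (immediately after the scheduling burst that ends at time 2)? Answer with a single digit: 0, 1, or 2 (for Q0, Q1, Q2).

t=0-2: P1@Q0 runs 2, rem=10, quantum used, demote→Q1. Q0=[P2,P3,P4,P5] Q1=[P1] Q2=[]
t=2-4: P2@Q0 runs 2, rem=8, quantum used, demote→Q1. Q0=[P3,P4,P5] Q1=[P1,P2] Q2=[]
t=4-6: P3@Q0 runs 2, rem=4, quantum used, demote→Q1. Q0=[P4,P5] Q1=[P1,P2,P3] Q2=[]
t=6-8: P4@Q0 runs 2, rem=12, quantum used, demote→Q1. Q0=[P5] Q1=[P1,P2,P3,P4] Q2=[]
t=8-10: P5@Q0 runs 2, rem=3, quantum used, demote→Q1. Q0=[] Q1=[P1,P2,P3,P4,P5] Q2=[]
t=10-13: P1@Q1 runs 3, rem=7, I/O yield, promote→Q0. Q0=[P1] Q1=[P2,P3,P4,P5] Q2=[]
t=13-15: P1@Q0 runs 2, rem=5, quantum used, demote→Q1. Q0=[] Q1=[P2,P3,P4,P5,P1] Q2=[]
t=15-19: P2@Q1 runs 4, rem=4, quantum used, demote→Q2. Q0=[] Q1=[P3,P4,P5,P1] Q2=[P2]
t=19-22: P3@Q1 runs 3, rem=1, I/O yield, promote→Q0. Q0=[P3] Q1=[P4,P5,P1] Q2=[P2]
t=22-23: P3@Q0 runs 1, rem=0, completes. Q0=[] Q1=[P4,P5,P1] Q2=[P2]
t=23-27: P4@Q1 runs 4, rem=8, quantum used, demote→Q2. Q0=[] Q1=[P5,P1] Q2=[P2,P4]
t=27-30: P5@Q1 runs 3, rem=0, completes. Q0=[] Q1=[P1] Q2=[P2,P4]
t=30-33: P1@Q1 runs 3, rem=2, I/O yield, promote→Q0. Q0=[P1] Q1=[] Q2=[P2,P4]
t=33-35: P1@Q0 runs 2, rem=0, completes. Q0=[] Q1=[] Q2=[P2,P4]
t=35-39: P2@Q2 runs 4, rem=0, completes. Q0=[] Q1=[] Q2=[P4]
t=39-47: P4@Q2 runs 8, rem=0, completes. Q0=[] Q1=[] Q2=[]

Answer: 1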